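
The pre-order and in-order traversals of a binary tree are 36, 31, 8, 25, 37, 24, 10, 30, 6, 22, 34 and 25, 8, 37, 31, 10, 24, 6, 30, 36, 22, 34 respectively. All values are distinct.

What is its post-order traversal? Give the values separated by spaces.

The first element of pre-order is the root; it splits in-order into left and right subtrees.
Root 36: left subtree has 8 nodes {25, 8, 37, 31, 10, 24, 6, 30}, right has 2 {22, 34}.
  Root 31: left subtree has 3 nodes {25, 8, 37}, right has 4 {10, 24, 6, 30}.
    Root 8: left subtree has 1 node {25}, right has 1 {37}.
    Root 24: left subtree has 1 node {10}, right has 2 {6, 30}.
      Root 30: left subtree has 1 node {6}, right has 0 { }.
  Root 22: left subtree has 0 nodes { }, right has 1 {34}.

25 37 8 10 6 30 24 31 34 22 36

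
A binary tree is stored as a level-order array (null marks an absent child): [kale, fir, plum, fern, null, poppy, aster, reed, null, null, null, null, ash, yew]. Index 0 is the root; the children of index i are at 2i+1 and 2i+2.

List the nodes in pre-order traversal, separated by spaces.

Pre-order visits the node, then its left subtree, then its right subtree.
Visit kale.
At kale: go left to fir.
  Visit fir.
  At fir: go left to fern.
    Visit fern.
    At fern: go left to reed.
      reed is a leaf — visit reed.
    At fern: no right child.
  At fir: no right child.
At kale: go right to plum.
  Visit plum.
  At plum: go left to poppy.
    Visit poppy.
    At poppy: no left child.
    At poppy: go right to ash.
      ash is a leaf — visit ash.
  At plum: go right to aster.
    Visit aster.
    At aster: go left to yew.
      yew is a leaf — visit yew.
    At aster: no right child.

kale fir fern reed plum poppy ash aster yew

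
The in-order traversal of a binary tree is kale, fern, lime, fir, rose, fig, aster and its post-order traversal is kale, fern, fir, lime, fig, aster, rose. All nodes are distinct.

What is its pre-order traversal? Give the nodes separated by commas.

rose, lime, fern, kale, fir, aster, fig

The last element of post-order is the root; it splits in-order into left and right subtrees.
Root rose: left subtree has 4 nodes {kale, fern, lime, fir}, right has 2 {fig, aster}.
  Root lime: left subtree has 2 nodes {kale, fern}, right has 1 {fir}.
    Root fern: left subtree has 1 node {kale}, right has 0 { }.
  Root aster: left subtree has 1 node {fig}, right has 0 { }.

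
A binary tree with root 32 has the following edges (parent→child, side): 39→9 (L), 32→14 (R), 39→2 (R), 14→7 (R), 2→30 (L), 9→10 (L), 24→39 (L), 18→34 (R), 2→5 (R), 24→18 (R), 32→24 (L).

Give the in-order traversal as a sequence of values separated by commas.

In-order visits the left subtree, then the node, then the right subtree.
At 32: go left to 24.
  At 24: go left to 39.
    At 39: go left to 9.
      At 9: go left to 10.
        10 is a leaf — visit 10.
      Visit 9.
      At 9: no right child.
    Visit 39.
    At 39: go right to 2.
      At 2: go left to 30.
        30 is a leaf — visit 30.
      Visit 2.
      At 2: go right to 5.
        5 is a leaf — visit 5.
  Visit 24.
  At 24: go right to 18.
    At 18: no left child.
    Visit 18.
    At 18: go right to 34.
      34 is a leaf — visit 34.
Visit 32.
At 32: go right to 14.
  At 14: no left child.
  Visit 14.
  At 14: go right to 7.
    7 is a leaf — visit 7.

10, 9, 39, 30, 2, 5, 24, 18, 34, 32, 14, 7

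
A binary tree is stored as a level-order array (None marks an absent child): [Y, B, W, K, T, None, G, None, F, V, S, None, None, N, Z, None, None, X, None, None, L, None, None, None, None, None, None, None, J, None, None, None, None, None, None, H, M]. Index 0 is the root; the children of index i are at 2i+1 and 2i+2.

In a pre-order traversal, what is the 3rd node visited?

Pre-order visits the node, then its left subtree, then its right subtree.
Visit Y.
At Y: go left to B.
  Visit B.
  At B: go left to K.
    Visit K.
    At K: no left child.
    At K: go right to F.
      Visit F.
      At F: go left to X.
        Visit X.
        At X: go left to H.
          H is a leaf — visit H.
        At X: go right to M.
          M is a leaf — visit M.
      At F: no right child.
  At B: go right to T.
    Visit T.
    At T: go left to V.
      Visit V.
      At V: no left child.
      At V: go right to L.
        L is a leaf — visit L.
    At T: go right to S.
      S is a leaf — visit S.
At Y: go right to W.
  Visit W.
  At W: no left child.
  At W: go right to G.
    Visit G.
    At G: go left to N.
      Visit N.
      At N: no left child.
      At N: go right to J.
        J is a leaf — visit J.
    At G: go right to Z.
      Z is a leaf — visit Z.
Full pre-order sequence: Y, B, K, F, X, H, M, T, V, L, S, W, G, N, J, Z.

K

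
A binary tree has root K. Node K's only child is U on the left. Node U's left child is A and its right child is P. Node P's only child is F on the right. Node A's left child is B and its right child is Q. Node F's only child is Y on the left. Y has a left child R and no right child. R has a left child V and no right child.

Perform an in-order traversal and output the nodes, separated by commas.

In-order visits the left subtree, then the node, then the right subtree.
At K: go left to U.
  At U: go left to A.
    At A: go left to B.
      B is a leaf — visit B.
    Visit A.
    At A: go right to Q.
      Q is a leaf — visit Q.
  Visit U.
  At U: go right to P.
    At P: no left child.
    Visit P.
    At P: go right to F.
      At F: go left to Y.
        At Y: go left to R.
          At R: go left to V.
            V is a leaf — visit V.
          Visit R.
          At R: no right child.
        Visit Y.
        At Y: no right child.
      Visit F.
      At F: no right child.
Visit K.
At K: no right child.

B, A, Q, U, P, V, R, Y, F, K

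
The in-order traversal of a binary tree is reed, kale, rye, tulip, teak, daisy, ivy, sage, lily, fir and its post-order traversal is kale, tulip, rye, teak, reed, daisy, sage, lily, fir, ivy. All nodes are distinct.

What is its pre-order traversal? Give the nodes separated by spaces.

ivy daisy reed teak rye kale tulip fir lily sage

The last element of post-order is the root; it splits in-order into left and right subtrees.
Root ivy: left subtree has 6 nodes {reed, kale, rye, tulip, teak, daisy}, right has 3 {sage, lily, fir}.
  Root daisy: left subtree has 5 nodes {reed, kale, rye, tulip, teak}, right has 0 { }.
    Root reed: left subtree has 0 nodes { }, right has 4 {kale, rye, tulip, teak}.
      Root teak: left subtree has 3 nodes {kale, rye, tulip}, right has 0 { }.
        Root rye: left subtree has 1 node {kale}, right has 1 {tulip}.
  Root fir: left subtree has 2 nodes {sage, lily}, right has 0 { }.
    Root lily: left subtree has 1 node {sage}, right has 0 { }.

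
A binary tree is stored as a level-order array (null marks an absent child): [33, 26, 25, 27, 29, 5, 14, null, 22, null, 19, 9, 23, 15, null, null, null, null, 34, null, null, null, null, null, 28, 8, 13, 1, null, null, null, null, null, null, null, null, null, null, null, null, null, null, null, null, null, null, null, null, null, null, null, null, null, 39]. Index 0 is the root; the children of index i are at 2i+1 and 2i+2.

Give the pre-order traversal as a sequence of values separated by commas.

Pre-order visits the node, then its left subtree, then its right subtree.
Visit 33.
At 33: go left to 26.
  Visit 26.
  At 26: go left to 27.
    Visit 27.
    At 27: no left child.
    At 27: go right to 22.
      Visit 22.
      At 22: no left child.
      At 22: go right to 34.
        34 is a leaf — visit 34.
  At 26: go right to 29.
    Visit 29.
    At 29: no left child.
    At 29: go right to 19.
      19 is a leaf — visit 19.
At 33: go right to 25.
  Visit 25.
  At 25: go left to 5.
    Visit 5.
    At 5: go left to 9.
      Visit 9.
      At 9: no left child.
      At 9: go right to 28.
        28 is a leaf — visit 28.
    At 5: go right to 23.
      Visit 23.
      At 23: go left to 8.
        8 is a leaf — visit 8.
      At 23: go right to 13.
        Visit 13.
        At 13: go left to 39.
          39 is a leaf — visit 39.
        At 13: no right child.
  At 25: go right to 14.
    Visit 14.
    At 14: go left to 15.
      Visit 15.
      At 15: go left to 1.
        1 is a leaf — visit 1.
      At 15: no right child.
    At 14: no right child.

33, 26, 27, 22, 34, 29, 19, 25, 5, 9, 28, 23, 8, 13, 39, 14, 15, 1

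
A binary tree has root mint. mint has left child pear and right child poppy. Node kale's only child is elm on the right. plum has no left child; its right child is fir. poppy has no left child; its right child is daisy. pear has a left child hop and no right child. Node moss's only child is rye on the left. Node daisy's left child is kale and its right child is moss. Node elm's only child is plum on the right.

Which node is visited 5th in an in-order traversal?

In-order visits the left subtree, then the node, then the right subtree.
At mint: go left to pear.
  At pear: go left to hop.
    hop is a leaf — visit hop.
  Visit pear.
  At pear: no right child.
Visit mint.
At mint: go right to poppy.
  At poppy: no left child.
  Visit poppy.
  At poppy: go right to daisy.
    At daisy: go left to kale.
      At kale: no left child.
      Visit kale.
      At kale: go right to elm.
        At elm: no left child.
        Visit elm.
        At elm: go right to plum.
          At plum: no left child.
          Visit plum.
          At plum: go right to fir.
            fir is a leaf — visit fir.
    Visit daisy.
    At daisy: go right to moss.
      At moss: go left to rye.
        rye is a leaf — visit rye.
      Visit moss.
      At moss: no right child.
Full in-order sequence: hop, pear, mint, poppy, kale, elm, plum, fir, daisy, rye, moss.

kale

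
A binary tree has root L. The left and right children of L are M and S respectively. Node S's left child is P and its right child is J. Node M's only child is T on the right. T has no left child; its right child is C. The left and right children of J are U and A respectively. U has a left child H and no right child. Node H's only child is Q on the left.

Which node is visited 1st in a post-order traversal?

Post-order visits the left subtree, then the right subtree, then the node.
At L: go left to M.
  At M: no left child.
  At M: go right to T.
    At T: no left child.
    At T: go right to C.
      C is a leaf — visit C.
    Visit T.
  Visit M.
At L: go right to S.
  At S: go left to P.
    P is a leaf — visit P.
  At S: go right to J.
    At J: go left to U.
      At U: go left to H.
        At H: go left to Q.
          Q is a leaf — visit Q.
        At H: no right child.
        Visit H.
      At U: no right child.
      Visit U.
    At J: go right to A.
      A is a leaf — visit A.
    Visit J.
  Visit S.
Visit L.
Full post-order sequence: C, T, M, P, Q, H, U, A, J, S, L.

C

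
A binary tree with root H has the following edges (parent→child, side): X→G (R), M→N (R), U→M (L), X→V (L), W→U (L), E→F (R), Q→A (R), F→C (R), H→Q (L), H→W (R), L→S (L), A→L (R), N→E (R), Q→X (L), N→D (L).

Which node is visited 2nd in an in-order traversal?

X

In-order visits the left subtree, then the node, then the right subtree.
At H: go left to Q.
  At Q: go left to X.
    At X: go left to V.
      V is a leaf — visit V.
    Visit X.
    At X: go right to G.
      G is a leaf — visit G.
  Visit Q.
  At Q: go right to A.
    At A: no left child.
    Visit A.
    At A: go right to L.
      At L: go left to S.
        S is a leaf — visit S.
      Visit L.
      At L: no right child.
Visit H.
At H: go right to W.
  At W: go left to U.
    At U: go left to M.
      At M: no left child.
      Visit M.
      At M: go right to N.
        At N: go left to D.
          D is a leaf — visit D.
        Visit N.
        At N: go right to E.
          At E: no left child.
          Visit E.
          At E: go right to F.
            At F: no left child.
            Visit F.
            At F: go right to C.
              C is a leaf — visit C.
    Visit U.
    At U: no right child.
  Visit W.
  At W: no right child.
Full in-order sequence: V, X, G, Q, A, S, L, H, M, D, N, E, F, C, U, W.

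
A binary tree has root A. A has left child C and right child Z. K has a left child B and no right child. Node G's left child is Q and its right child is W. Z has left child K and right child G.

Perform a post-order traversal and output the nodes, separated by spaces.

C B K Q W G Z A

Post-order visits the left subtree, then the right subtree, then the node.
At A: go left to C.
  C is a leaf — visit C.
At A: go right to Z.
  At Z: go left to K.
    At K: go left to B.
      B is a leaf — visit B.
    At K: no right child.
    Visit K.
  At Z: go right to G.
    At G: go left to Q.
      Q is a leaf — visit Q.
    At G: go right to W.
      W is a leaf — visit W.
    Visit G.
  Visit Z.
Visit A.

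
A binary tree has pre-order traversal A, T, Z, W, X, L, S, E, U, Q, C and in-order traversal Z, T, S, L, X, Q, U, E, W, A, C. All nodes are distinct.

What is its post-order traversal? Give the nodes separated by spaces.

The first element of pre-order is the root; it splits in-order into left and right subtrees.
Root A: left subtree has 9 nodes {Z, T, S, L, X, Q, U, E, W}, right has 1 {C}.
  Root T: left subtree has 1 node {Z}, right has 7 {S, L, X, Q, U, E, W}.
    Root W: left subtree has 6 nodes {S, L, X, Q, U, E}, right has 0 { }.
      Root X: left subtree has 2 nodes {S, L}, right has 3 {Q, U, E}.
        Root L: left subtree has 1 node {S}, right has 0 { }.
        Root E: left subtree has 2 nodes {Q, U}, right has 0 { }.
          Root U: left subtree has 1 node {Q}, right has 0 { }.

Z S L Q U E X W T C A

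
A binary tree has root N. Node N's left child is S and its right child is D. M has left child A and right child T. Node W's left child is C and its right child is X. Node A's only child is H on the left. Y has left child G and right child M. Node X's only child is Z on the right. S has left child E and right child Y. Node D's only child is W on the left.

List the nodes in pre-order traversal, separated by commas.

Pre-order visits the node, then its left subtree, then its right subtree.
Visit N.
At N: go left to S.
  Visit S.
  At S: go left to E.
    E is a leaf — visit E.
  At S: go right to Y.
    Visit Y.
    At Y: go left to G.
      G is a leaf — visit G.
    At Y: go right to M.
      Visit M.
      At M: go left to A.
        Visit A.
        At A: go left to H.
          H is a leaf — visit H.
        At A: no right child.
      At M: go right to T.
        T is a leaf — visit T.
At N: go right to D.
  Visit D.
  At D: go left to W.
    Visit W.
    At W: go left to C.
      C is a leaf — visit C.
    At W: go right to X.
      Visit X.
      At X: no left child.
      At X: go right to Z.
        Z is a leaf — visit Z.
  At D: no right child.

N, S, E, Y, G, M, A, H, T, D, W, C, X, Z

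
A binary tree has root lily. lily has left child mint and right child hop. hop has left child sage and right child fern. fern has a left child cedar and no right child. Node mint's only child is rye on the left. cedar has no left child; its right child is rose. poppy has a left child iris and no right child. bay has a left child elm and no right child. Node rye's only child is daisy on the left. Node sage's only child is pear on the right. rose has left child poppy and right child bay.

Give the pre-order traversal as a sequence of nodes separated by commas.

Pre-order visits the node, then its left subtree, then its right subtree.
Visit lily.
At lily: go left to mint.
  Visit mint.
  At mint: go left to rye.
    Visit rye.
    At rye: go left to daisy.
      daisy is a leaf — visit daisy.
    At rye: no right child.
  At mint: no right child.
At lily: go right to hop.
  Visit hop.
  At hop: go left to sage.
    Visit sage.
    At sage: no left child.
    At sage: go right to pear.
      pear is a leaf — visit pear.
  At hop: go right to fern.
    Visit fern.
    At fern: go left to cedar.
      Visit cedar.
      At cedar: no left child.
      At cedar: go right to rose.
        Visit rose.
        At rose: go left to poppy.
          Visit poppy.
          At poppy: go left to iris.
            iris is a leaf — visit iris.
          At poppy: no right child.
        At rose: go right to bay.
          Visit bay.
          At bay: go left to elm.
            elm is a leaf — visit elm.
          At bay: no right child.
    At fern: no right child.

lily, mint, rye, daisy, hop, sage, pear, fern, cedar, rose, poppy, iris, bay, elm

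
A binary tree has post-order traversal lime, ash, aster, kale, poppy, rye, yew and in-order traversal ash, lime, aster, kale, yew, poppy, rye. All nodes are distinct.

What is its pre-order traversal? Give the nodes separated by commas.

The last element of post-order is the root; it splits in-order into left and right subtrees.
Root yew: left subtree has 4 nodes {ash, lime, aster, kale}, right has 2 {poppy, rye}.
  Root kale: left subtree has 3 nodes {ash, lime, aster}, right has 0 { }.
    Root aster: left subtree has 2 nodes {ash, lime}, right has 0 { }.
      Root ash: left subtree has 0 nodes { }, right has 1 {lime}.
  Root rye: left subtree has 1 node {poppy}, right has 0 { }.

yew, kale, aster, ash, lime, rye, poppy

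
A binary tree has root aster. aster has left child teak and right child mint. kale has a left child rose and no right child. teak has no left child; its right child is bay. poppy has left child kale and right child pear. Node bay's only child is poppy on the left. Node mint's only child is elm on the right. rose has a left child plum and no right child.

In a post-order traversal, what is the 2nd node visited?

Post-order visits the left subtree, then the right subtree, then the node.
At aster: go left to teak.
  At teak: no left child.
  At teak: go right to bay.
    At bay: go left to poppy.
      At poppy: go left to kale.
        At kale: go left to rose.
          At rose: go left to plum.
            plum is a leaf — visit plum.
          At rose: no right child.
          Visit rose.
        At kale: no right child.
        Visit kale.
      At poppy: go right to pear.
        pear is a leaf — visit pear.
      Visit poppy.
    At bay: no right child.
    Visit bay.
  Visit teak.
At aster: go right to mint.
  At mint: no left child.
  At mint: go right to elm.
    elm is a leaf — visit elm.
  Visit mint.
Visit aster.
Full post-order sequence: plum, rose, kale, pear, poppy, bay, teak, elm, mint, aster.

rose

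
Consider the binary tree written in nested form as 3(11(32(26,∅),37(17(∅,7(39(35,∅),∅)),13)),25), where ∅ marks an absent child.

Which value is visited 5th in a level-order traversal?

37

Level-order visits nodes level by level from the root, left to right within each level.
Level 0: 3
Level 1: 11, 25
Level 2: 32, 37
Level 3: 26, 17, 13
Level 4: 7
Level 5: 39
Level 6: 35
Full level-order sequence: 3, 11, 25, 32, 37, 26, 17, 13, 7, 39, 35.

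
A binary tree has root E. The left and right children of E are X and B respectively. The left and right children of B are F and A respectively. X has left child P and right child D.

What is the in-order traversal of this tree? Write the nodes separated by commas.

In-order visits the left subtree, then the node, then the right subtree.
At E: go left to X.
  At X: go left to P.
    P is a leaf — visit P.
  Visit X.
  At X: go right to D.
    D is a leaf — visit D.
Visit E.
At E: go right to B.
  At B: go left to F.
    F is a leaf — visit F.
  Visit B.
  At B: go right to A.
    A is a leaf — visit A.

P, X, D, E, F, B, A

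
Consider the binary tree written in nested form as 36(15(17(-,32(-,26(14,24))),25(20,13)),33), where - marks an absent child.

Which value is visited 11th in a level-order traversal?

24

Level-order visits nodes level by level from the root, left to right within each level.
Level 0: 36
Level 1: 15, 33
Level 2: 17, 25
Level 3: 32, 20, 13
Level 4: 26
Level 5: 14, 24
Full level-order sequence: 36, 15, 33, 17, 25, 32, 20, 13, 26, 14, 24.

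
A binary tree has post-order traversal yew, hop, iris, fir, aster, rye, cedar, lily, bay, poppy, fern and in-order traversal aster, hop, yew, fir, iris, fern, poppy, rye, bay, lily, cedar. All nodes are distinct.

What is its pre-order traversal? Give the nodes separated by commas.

fern, aster, fir, hop, yew, iris, poppy, bay, rye, lily, cedar

The last element of post-order is the root; it splits in-order into left and right subtrees.
Root fern: left subtree has 5 nodes {aster, hop, yew, fir, iris}, right has 5 {poppy, rye, bay, lily, cedar}.
  Root aster: left subtree has 0 nodes { }, right has 4 {hop, yew, fir, iris}.
    Root fir: left subtree has 2 nodes {hop, yew}, right has 1 {iris}.
      Root hop: left subtree has 0 nodes { }, right has 1 {yew}.
  Root poppy: left subtree has 0 nodes { }, right has 4 {rye, bay, lily, cedar}.
    Root bay: left subtree has 1 node {rye}, right has 2 {lily, cedar}.
      Root lily: left subtree has 0 nodes { }, right has 1 {cedar}.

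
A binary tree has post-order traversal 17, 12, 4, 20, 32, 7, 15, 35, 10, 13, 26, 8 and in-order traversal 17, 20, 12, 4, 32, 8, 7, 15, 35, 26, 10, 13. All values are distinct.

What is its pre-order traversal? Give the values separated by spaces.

The last element of post-order is the root; it splits in-order into left and right subtrees.
Root 8: left subtree has 5 nodes {17, 20, 12, 4, 32}, right has 6 {7, 15, 35, 26, 10, 13}.
  Root 32: left subtree has 4 nodes {17, 20, 12, 4}, right has 0 { }.
    Root 20: left subtree has 1 node {17}, right has 2 {12, 4}.
      Root 4: left subtree has 1 node {12}, right has 0 { }.
  Root 26: left subtree has 3 nodes {7, 15, 35}, right has 2 {10, 13}.
    Root 35: left subtree has 2 nodes {7, 15}, right has 0 { }.
      Root 15: left subtree has 1 node {7}, right has 0 { }.
    Root 13: left subtree has 1 node {10}, right has 0 { }.

8 32 20 17 4 12 26 35 15 7 13 10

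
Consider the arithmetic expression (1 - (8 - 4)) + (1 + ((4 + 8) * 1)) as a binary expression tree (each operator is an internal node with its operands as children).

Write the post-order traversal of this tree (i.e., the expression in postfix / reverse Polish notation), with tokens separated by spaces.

1 8 4 - - 1 4 8 + 1 * + +

Post-order on an expression tree gives postfix notation: for each operator, emit left operand, right operand, then the operator.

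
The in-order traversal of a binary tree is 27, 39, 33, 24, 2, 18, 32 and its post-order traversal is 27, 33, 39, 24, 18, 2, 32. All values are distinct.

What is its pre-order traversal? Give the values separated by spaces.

The last element of post-order is the root; it splits in-order into left and right subtrees.
Root 32: left subtree has 6 nodes {27, 39, 33, 24, 2, 18}, right has 0 { }.
  Root 2: left subtree has 4 nodes {27, 39, 33, 24}, right has 1 {18}.
    Root 24: left subtree has 3 nodes {27, 39, 33}, right has 0 { }.
      Root 39: left subtree has 1 node {27}, right has 1 {33}.

32 2 24 39 27 33 18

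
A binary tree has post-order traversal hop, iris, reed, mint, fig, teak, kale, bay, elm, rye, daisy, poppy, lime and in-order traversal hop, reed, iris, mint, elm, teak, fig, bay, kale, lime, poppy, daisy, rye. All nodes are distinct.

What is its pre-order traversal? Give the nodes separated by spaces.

The last element of post-order is the root; it splits in-order into left and right subtrees.
Root lime: left subtree has 9 nodes {hop, reed, iris, mint, elm, teak, fig, bay, kale}, right has 3 {poppy, daisy, rye}.
  Root elm: left subtree has 4 nodes {hop, reed, iris, mint}, right has 4 {teak, fig, bay, kale}.
    Root mint: left subtree has 3 nodes {hop, reed, iris}, right has 0 { }.
      Root reed: left subtree has 1 node {hop}, right has 1 {iris}.
    Root bay: left subtree has 2 nodes {teak, fig}, right has 1 {kale}.
      Root teak: left subtree has 0 nodes { }, right has 1 {fig}.
  Root poppy: left subtree has 0 nodes { }, right has 2 {daisy, rye}.
    Root daisy: left subtree has 0 nodes { }, right has 1 {rye}.

lime elm mint reed hop iris bay teak fig kale poppy daisy rye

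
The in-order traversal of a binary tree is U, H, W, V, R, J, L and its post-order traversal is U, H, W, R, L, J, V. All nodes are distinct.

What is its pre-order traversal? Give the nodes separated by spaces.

V W H U J R L

The last element of post-order is the root; it splits in-order into left and right subtrees.
Root V: left subtree has 3 nodes {U, H, W}, right has 3 {R, J, L}.
  Root W: left subtree has 2 nodes {U, H}, right has 0 { }.
    Root H: left subtree has 1 node {U}, right has 0 { }.
  Root J: left subtree has 1 node {R}, right has 1 {L}.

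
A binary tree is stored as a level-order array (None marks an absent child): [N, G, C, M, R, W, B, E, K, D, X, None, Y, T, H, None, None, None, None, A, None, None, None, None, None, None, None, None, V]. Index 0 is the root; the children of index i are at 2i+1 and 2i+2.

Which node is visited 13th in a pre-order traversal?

Pre-order visits the node, then its left subtree, then its right subtree.
Visit N.
At N: go left to G.
  Visit G.
  At G: go left to M.
    Visit M.
    At M: go left to E.
      E is a leaf — visit E.
    At M: go right to K.
      K is a leaf — visit K.
  At G: go right to R.
    Visit R.
    At R: go left to D.
      Visit D.
      At D: go left to A.
        A is a leaf — visit A.
      At D: no right child.
    At R: go right to X.
      X is a leaf — visit X.
At N: go right to C.
  Visit C.
  At C: go left to W.
    Visit W.
    At W: no left child.
    At W: go right to Y.
      Y is a leaf — visit Y.
  At C: go right to B.
    Visit B.
    At B: go left to T.
      Visit T.
      At T: no left child.
      At T: go right to V.
        V is a leaf — visit V.
    At B: go right to H.
      H is a leaf — visit H.
Full pre-order sequence: N, G, M, E, K, R, D, A, X, C, W, Y, B, T, V, H.

B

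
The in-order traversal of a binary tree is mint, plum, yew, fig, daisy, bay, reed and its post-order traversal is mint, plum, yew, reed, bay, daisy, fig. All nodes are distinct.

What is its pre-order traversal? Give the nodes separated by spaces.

The last element of post-order is the root; it splits in-order into left and right subtrees.
Root fig: left subtree has 3 nodes {mint, plum, yew}, right has 3 {daisy, bay, reed}.
  Root yew: left subtree has 2 nodes {mint, plum}, right has 0 { }.
    Root plum: left subtree has 1 node {mint}, right has 0 { }.
  Root daisy: left subtree has 0 nodes { }, right has 2 {bay, reed}.
    Root bay: left subtree has 0 nodes { }, right has 1 {reed}.

fig yew plum mint daisy bay reed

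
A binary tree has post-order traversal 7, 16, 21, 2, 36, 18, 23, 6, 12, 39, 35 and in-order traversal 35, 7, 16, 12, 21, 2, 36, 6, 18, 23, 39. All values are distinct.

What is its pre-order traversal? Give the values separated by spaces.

35 39 12 16 7 6 36 2 21 23 18

The last element of post-order is the root; it splits in-order into left and right subtrees.
Root 35: left subtree has 0 nodes { }, right has 10 {7, 16, 12, 21, 2, 36, 6, 18, 23, 39}.
  Root 39: left subtree has 9 nodes {7, 16, 12, 21, 2, 36, 6, 18, 23}, right has 0 { }.
    Root 12: left subtree has 2 nodes {7, 16}, right has 6 {21, 2, 36, 6, 18, 23}.
      Root 16: left subtree has 1 node {7}, right has 0 { }.
      Root 6: left subtree has 3 nodes {21, 2, 36}, right has 2 {18, 23}.
        Root 36: left subtree has 2 nodes {21, 2}, right has 0 { }.
          Root 2: left subtree has 1 node {21}, right has 0 { }.
        Root 23: left subtree has 1 node {18}, right has 0 { }.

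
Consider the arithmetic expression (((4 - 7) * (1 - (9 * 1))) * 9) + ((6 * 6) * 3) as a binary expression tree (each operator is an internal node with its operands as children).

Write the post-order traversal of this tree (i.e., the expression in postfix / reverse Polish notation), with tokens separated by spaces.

4 7 - 1 9 1 * - * 9 * 6 6 * 3 * +

Post-order on an expression tree gives postfix notation: for each operator, emit left operand, right operand, then the operator.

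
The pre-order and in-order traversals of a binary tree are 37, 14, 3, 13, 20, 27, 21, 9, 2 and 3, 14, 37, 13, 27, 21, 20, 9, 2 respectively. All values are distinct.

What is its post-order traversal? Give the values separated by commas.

The first element of pre-order is the root; it splits in-order into left and right subtrees.
Root 37: left subtree has 2 nodes {3, 14}, right has 6 {13, 27, 21, 20, 9, 2}.
  Root 14: left subtree has 1 node {3}, right has 0 { }.
  Root 13: left subtree has 0 nodes { }, right has 5 {27, 21, 20, 9, 2}.
    Root 20: left subtree has 2 nodes {27, 21}, right has 2 {9, 2}.
      Root 27: left subtree has 0 nodes { }, right has 1 {21}.
      Root 9: left subtree has 0 nodes { }, right has 1 {2}.

3, 14, 21, 27, 2, 9, 20, 13, 37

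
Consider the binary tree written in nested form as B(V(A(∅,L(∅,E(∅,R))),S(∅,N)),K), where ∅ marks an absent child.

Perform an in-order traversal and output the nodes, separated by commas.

A, L, E, R, V, S, N, B, K

In-order visits the left subtree, then the node, then the right subtree.
At B: go left to V.
  At V: go left to A.
    At A: no left child.
    Visit A.
    At A: go right to L.
      At L: no left child.
      Visit L.
      At L: go right to E.
        At E: no left child.
        Visit E.
        At E: go right to R.
          R is a leaf — visit R.
  Visit V.
  At V: go right to S.
    At S: no left child.
    Visit S.
    At S: go right to N.
      N is a leaf — visit N.
Visit B.
At B: go right to K.
  K is a leaf — visit K.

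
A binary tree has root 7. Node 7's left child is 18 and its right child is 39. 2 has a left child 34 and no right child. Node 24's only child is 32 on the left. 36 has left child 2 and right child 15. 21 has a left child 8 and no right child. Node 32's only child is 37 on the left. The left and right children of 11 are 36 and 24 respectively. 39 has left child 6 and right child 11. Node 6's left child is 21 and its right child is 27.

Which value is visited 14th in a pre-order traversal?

32

Pre-order visits the node, then its left subtree, then its right subtree.
Visit 7.
At 7: go left to 18.
  18 is a leaf — visit 18.
At 7: go right to 39.
  Visit 39.
  At 39: go left to 6.
    Visit 6.
    At 6: go left to 21.
      Visit 21.
      At 21: go left to 8.
        8 is a leaf — visit 8.
      At 21: no right child.
    At 6: go right to 27.
      27 is a leaf — visit 27.
  At 39: go right to 11.
    Visit 11.
    At 11: go left to 36.
      Visit 36.
      At 36: go left to 2.
        Visit 2.
        At 2: go left to 34.
          34 is a leaf — visit 34.
        At 2: no right child.
      At 36: go right to 15.
        15 is a leaf — visit 15.
    At 11: go right to 24.
      Visit 24.
      At 24: go left to 32.
        Visit 32.
        At 32: go left to 37.
          37 is a leaf — visit 37.
        At 32: no right child.
      At 24: no right child.
Full pre-order sequence: 7, 18, 39, 6, 21, 8, 27, 11, 36, 2, 34, 15, 24, 32, 37.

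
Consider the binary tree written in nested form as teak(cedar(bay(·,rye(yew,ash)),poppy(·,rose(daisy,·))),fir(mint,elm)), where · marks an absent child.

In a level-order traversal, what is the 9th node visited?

Level-order visits nodes level by level from the root, left to right within each level.
Level 0: teak
Level 1: cedar, fir
Level 2: bay, poppy, mint, elm
Level 3: rye, rose
Level 4: yew, ash, daisy
Full level-order sequence: teak, cedar, fir, bay, poppy, mint, elm, rye, rose, yew, ash, daisy.

rose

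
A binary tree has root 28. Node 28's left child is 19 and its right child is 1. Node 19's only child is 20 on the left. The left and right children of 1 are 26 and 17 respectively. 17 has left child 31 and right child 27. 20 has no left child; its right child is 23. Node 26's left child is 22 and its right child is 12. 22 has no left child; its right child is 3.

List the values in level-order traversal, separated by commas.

28, 19, 1, 20, 26, 17, 23, 22, 12, 31, 27, 3

Level-order visits nodes level by level from the root, left to right within each level.
Level 0: 28
Level 1: 19, 1
Level 2: 20, 26, 17
Level 3: 23, 22, 12, 31, 27
Level 4: 3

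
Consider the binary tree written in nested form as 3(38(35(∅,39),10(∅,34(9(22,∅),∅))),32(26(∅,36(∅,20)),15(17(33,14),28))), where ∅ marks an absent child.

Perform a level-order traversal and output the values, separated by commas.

3, 38, 32, 35, 10, 26, 15, 39, 34, 36, 17, 28, 9, 20, 33, 14, 22

Level-order visits nodes level by level from the root, left to right within each level.
Level 0: 3
Level 1: 38, 32
Level 2: 35, 10, 26, 15
Level 3: 39, 34, 36, 17, 28
Level 4: 9, 20, 33, 14
Level 5: 22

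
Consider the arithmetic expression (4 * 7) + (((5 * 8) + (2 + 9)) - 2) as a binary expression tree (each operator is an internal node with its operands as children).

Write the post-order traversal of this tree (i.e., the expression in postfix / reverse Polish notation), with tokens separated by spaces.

4 7 * 5 8 * 2 9 + + 2 - +

Post-order on an expression tree gives postfix notation: for each operator, emit left operand, right operand, then the operator.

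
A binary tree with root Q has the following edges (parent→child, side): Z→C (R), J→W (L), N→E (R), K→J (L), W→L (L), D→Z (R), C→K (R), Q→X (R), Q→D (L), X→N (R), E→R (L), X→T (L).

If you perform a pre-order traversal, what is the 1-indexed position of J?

Pre-order visits the node, then its left subtree, then its right subtree.
Visit Q.
At Q: go left to D.
  Visit D.
  At D: no left child.
  At D: go right to Z.
    Visit Z.
    At Z: no left child.
    At Z: go right to C.
      Visit C.
      At C: no left child.
      At C: go right to K.
        Visit K.
        At K: go left to J.
          Visit J.
          At J: go left to W.
            Visit W.
            At W: go left to L.
              L is a leaf — visit L.
            At W: no right child.
          At J: no right child.
        At K: no right child.
At Q: go right to X.
  Visit X.
  At X: go left to T.
    T is a leaf — visit T.
  At X: go right to N.
    Visit N.
    At N: no left child.
    At N: go right to E.
      Visit E.
      At E: go left to R.
        R is a leaf — visit R.
      At E: no right child.
Full pre-order sequence: Q, D, Z, C, K, J, W, L, X, T, N, E, R.

6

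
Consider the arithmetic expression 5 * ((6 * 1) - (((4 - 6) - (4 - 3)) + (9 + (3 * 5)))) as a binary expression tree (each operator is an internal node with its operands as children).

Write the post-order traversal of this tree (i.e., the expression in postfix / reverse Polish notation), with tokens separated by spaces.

Post-order on an expression tree gives postfix notation: for each operator, emit left operand, right operand, then the operator.

5 6 1 * 4 6 - 4 3 - - 9 3 5 * + + - *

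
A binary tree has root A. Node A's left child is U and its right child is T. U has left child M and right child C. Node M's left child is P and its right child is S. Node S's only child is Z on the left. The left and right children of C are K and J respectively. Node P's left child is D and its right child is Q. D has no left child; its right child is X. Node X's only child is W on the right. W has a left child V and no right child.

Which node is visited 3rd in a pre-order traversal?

M

Pre-order visits the node, then its left subtree, then its right subtree.
Visit A.
At A: go left to U.
  Visit U.
  At U: go left to M.
    Visit M.
    At M: go left to P.
      Visit P.
      At P: go left to D.
        Visit D.
        At D: no left child.
        At D: go right to X.
          Visit X.
          At X: no left child.
          At X: go right to W.
            Visit W.
            At W: go left to V.
              V is a leaf — visit V.
            At W: no right child.
      At P: go right to Q.
        Q is a leaf — visit Q.
    At M: go right to S.
      Visit S.
      At S: go left to Z.
        Z is a leaf — visit Z.
      At S: no right child.
  At U: go right to C.
    Visit C.
    At C: go left to K.
      K is a leaf — visit K.
    At C: go right to J.
      J is a leaf — visit J.
At A: go right to T.
  T is a leaf — visit T.
Full pre-order sequence: A, U, M, P, D, X, W, V, Q, S, Z, C, K, J, T.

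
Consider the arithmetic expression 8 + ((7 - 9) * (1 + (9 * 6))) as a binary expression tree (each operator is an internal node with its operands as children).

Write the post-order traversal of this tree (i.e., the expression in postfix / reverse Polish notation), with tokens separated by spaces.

Post-order on an expression tree gives postfix notation: for each operator, emit left operand, right operand, then the operator.

8 7 9 - 1 9 6 * + * +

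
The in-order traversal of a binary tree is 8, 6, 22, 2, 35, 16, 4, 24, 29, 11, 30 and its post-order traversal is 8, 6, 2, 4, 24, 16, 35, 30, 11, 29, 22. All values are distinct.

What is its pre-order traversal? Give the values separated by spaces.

22 6 8 29 35 2 16 24 4 11 30

The last element of post-order is the root; it splits in-order into left and right subtrees.
Root 22: left subtree has 2 nodes {8, 6}, right has 8 {2, 35, 16, 4, 24, 29, 11, 30}.
  Root 6: left subtree has 1 node {8}, right has 0 { }.
  Root 29: left subtree has 5 nodes {2, 35, 16, 4, 24}, right has 2 {11, 30}.
    Root 35: left subtree has 1 node {2}, right has 3 {16, 4, 24}.
      Root 16: left subtree has 0 nodes { }, right has 2 {4, 24}.
        Root 24: left subtree has 1 node {4}, right has 0 { }.
    Root 11: left subtree has 0 nodes { }, right has 1 {30}.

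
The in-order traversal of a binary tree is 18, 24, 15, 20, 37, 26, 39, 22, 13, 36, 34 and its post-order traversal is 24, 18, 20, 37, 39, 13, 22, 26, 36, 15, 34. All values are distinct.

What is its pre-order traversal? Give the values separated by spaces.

34 15 18 24 36 26 37 20 22 39 13

The last element of post-order is the root; it splits in-order into left and right subtrees.
Root 34: left subtree has 10 nodes {18, 24, 15, 20, 37, 26, 39, 22, 13, 36}, right has 0 { }.
  Root 15: left subtree has 2 nodes {18, 24}, right has 7 {20, 37, 26, 39, 22, 13, 36}.
    Root 18: left subtree has 0 nodes { }, right has 1 {24}.
    Root 36: left subtree has 6 nodes {20, 37, 26, 39, 22, 13}, right has 0 { }.
      Root 26: left subtree has 2 nodes {20, 37}, right has 3 {39, 22, 13}.
        Root 37: left subtree has 1 node {20}, right has 0 { }.
        Root 22: left subtree has 1 node {39}, right has 1 {13}.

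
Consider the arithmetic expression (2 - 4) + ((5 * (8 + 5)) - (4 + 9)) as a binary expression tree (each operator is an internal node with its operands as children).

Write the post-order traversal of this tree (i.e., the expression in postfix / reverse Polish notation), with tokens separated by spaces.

2 4 - 5 8 5 + * 4 9 + - +

Post-order on an expression tree gives postfix notation: for each operator, emit left operand, right operand, then the operator.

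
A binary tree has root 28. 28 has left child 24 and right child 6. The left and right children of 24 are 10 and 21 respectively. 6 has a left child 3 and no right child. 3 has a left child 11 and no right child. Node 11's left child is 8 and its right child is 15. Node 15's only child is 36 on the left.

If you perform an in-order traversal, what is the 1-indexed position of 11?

In-order visits the left subtree, then the node, then the right subtree.
At 28: go left to 24.
  At 24: go left to 10.
    10 is a leaf — visit 10.
  Visit 24.
  At 24: go right to 21.
    21 is a leaf — visit 21.
Visit 28.
At 28: go right to 6.
  At 6: go left to 3.
    At 3: go left to 11.
      At 11: go left to 8.
        8 is a leaf — visit 8.
      Visit 11.
      At 11: go right to 15.
        At 15: go left to 36.
          36 is a leaf — visit 36.
        Visit 15.
        At 15: no right child.
    Visit 3.
    At 3: no right child.
  Visit 6.
  At 6: no right child.
Full in-order sequence: 10, 24, 21, 28, 8, 11, 36, 15, 3, 6.

6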